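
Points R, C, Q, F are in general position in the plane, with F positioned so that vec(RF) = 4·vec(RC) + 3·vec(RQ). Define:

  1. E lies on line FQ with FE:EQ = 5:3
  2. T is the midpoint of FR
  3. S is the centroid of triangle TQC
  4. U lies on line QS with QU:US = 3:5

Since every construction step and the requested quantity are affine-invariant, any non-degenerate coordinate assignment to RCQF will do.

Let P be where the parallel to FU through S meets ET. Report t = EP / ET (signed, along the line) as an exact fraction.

Work in coordinates with R = (0, 0), C = (1, 0), Q = (0, 1), F = (4, 3).
1. E lies on line FQ with FE:EQ = 5:3 ⇒ E = (3/2, 7/4)
2. T is the midpoint of FR ⇒ T = (2, 3/2)
3. S is the centroid of triangle TQC ⇒ S = (1, 5/6)
4. U lies on line QS with QU:US = 3:5 ⇒ U = (3/8, 15/16)
through S parallel to FU: direction (-29/8, -33/16); meets ET at P = (389/186, 541/372)
P = E + t·(T−E) with t = 110/93

t = 110/93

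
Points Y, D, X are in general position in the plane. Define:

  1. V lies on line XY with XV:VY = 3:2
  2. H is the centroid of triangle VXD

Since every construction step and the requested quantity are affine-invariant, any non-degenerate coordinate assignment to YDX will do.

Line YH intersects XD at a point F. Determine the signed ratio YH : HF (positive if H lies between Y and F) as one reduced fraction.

YH:HF = 4

Choose coordinates Y = (0, 0), D = (1, 0), X = (0, 1).
1. V lies on line XY with XV:VY = 3:2 ⇒ V = (0, 2/5)
2. H is the centroid of triangle VXD ⇒ H = (1/3, 7/15)
line YH meets XD at F = (5/12, 7/12)
H = Y + t·(F−Y) with t = 4/5, so YH:HF = 4/5:1/5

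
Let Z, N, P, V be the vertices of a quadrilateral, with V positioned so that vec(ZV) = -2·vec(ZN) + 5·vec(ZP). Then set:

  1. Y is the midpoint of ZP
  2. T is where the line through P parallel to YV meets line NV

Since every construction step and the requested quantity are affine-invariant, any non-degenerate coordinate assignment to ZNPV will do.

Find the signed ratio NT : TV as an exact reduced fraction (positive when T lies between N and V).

Assign Z = (0, 0), N = (1, 0), P = (0, 1), V = (-2, 5) — the answer is frame-independent, so this choice is without loss of generality.
1. Y is the midpoint of ZP ⇒ Y = (0, 1/2)
2. T is where the line through P parallel to YV meets line NV ⇒ T = (-8/7, 25/7)
T = N + t·(V−N) with t = 5/7, so NT:TV = t:(1−t) = 5/7:2/7

NT:TV = 5/2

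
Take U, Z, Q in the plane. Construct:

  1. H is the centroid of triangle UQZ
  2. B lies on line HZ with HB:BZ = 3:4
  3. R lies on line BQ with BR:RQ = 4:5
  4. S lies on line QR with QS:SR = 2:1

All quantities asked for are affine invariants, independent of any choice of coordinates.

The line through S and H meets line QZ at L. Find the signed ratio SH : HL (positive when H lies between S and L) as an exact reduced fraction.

SH:HL = -149/189

Assign U = (0, 0), Z = (1, 0), Q = (0, 1) — the answer is frame-independent, so this choice is without loss of generality.
1. H is the centroid of triangle UQZ ⇒ H = (1/3, 1/3)
2. B lies on line HZ with HB:BZ = 3:4 ⇒ B = (13/21, 4/21)
3. R lies on line BQ with BR:RQ = 4:5 ⇒ R = (65/189, 104/189)
4. S lies on line QR with QS:SR = 2:1 ⇒ S = (130/567, 397/567)
line SH meets QZ at L = (30/149, 119/149)
H = S + t·(L−S) with t = -149/40, so SH:HL = -149/40:189/40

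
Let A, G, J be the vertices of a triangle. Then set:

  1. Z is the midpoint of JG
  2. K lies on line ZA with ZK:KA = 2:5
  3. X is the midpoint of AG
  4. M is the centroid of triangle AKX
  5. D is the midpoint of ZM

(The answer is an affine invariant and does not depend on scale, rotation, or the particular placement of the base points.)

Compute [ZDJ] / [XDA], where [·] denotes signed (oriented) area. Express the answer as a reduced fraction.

Choose coordinates A = (0, 0), G = (1, 0), J = (0, 1).
1. Z is the midpoint of JG ⇒ Z = (1/2, 1/2)
2. K lies on line ZA with ZK:KA = 2:5 ⇒ K = (5/14, 5/14)
3. X is the midpoint of AG ⇒ X = (1/2, 0)
4. M is the centroid of triangle AKX ⇒ M = (2/7, 5/42)
5. D is the midpoint of ZM ⇒ D = (11/28, 13/42)
2·[ZDJ] = -25/168, 2·[XDA] = 13/84
[ZDJ]:[XDA] = -25/168:13/84 = -25/26

[ZDJ]:[XDA] = -25/26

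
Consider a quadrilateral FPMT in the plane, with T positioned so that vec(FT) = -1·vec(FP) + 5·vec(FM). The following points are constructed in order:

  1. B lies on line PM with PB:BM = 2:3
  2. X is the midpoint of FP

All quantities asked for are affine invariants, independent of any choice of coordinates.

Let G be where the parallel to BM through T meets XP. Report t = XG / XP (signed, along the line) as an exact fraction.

t = 7

Choose coordinates F = (0, 0), P = (1, 0), M = (0, 1), T = (-1, 5).
1. B lies on line PM with PB:BM = 2:3 ⇒ B = (3/5, 2/5)
2. X is the midpoint of FP ⇒ X = (1/2, 0)
through T parallel to BM: direction (-3/5, 3/5); meets XP at G = (4, 0)
G = X + t·(P−X) with t = 7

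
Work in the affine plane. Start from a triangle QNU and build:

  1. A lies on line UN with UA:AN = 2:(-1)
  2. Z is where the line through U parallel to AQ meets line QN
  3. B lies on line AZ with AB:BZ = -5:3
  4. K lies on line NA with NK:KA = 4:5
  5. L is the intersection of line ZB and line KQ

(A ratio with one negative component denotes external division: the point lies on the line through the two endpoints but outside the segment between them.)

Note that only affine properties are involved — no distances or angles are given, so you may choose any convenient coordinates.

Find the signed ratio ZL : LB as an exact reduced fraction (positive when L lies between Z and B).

ZL:LB = -16/55

Choose coordinates Q = (0, 0), N = (1, 0), U = (0, 1).
1. A lies on line UN with UA:AN = 2:(-1) ⇒ A = (2, -1)
2. Z is where the line through U parallel to AQ meets line QN ⇒ Z = (2, 0)
3. B lies on line AZ with AB:BZ = -5:3 ⇒ B = (2, 3/2)
4. K lies on line NA with NK:KA = 4:5 ⇒ K = (13/9, -4/9)
5. L is the intersection of line ZB and line KQ ⇒ L = (2, -8/13)
L = Z + t·(B−Z) with t = -16/39, so ZL:LB = t:(1−t) = -16/39:55/39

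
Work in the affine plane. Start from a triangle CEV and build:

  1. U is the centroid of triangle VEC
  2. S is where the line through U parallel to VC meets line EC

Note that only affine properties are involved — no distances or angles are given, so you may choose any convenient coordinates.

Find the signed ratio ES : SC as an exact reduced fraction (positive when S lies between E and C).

Work in coordinates with C = (0, 0), E = (1, 0), V = (0, 1).
1. U is the centroid of triangle VEC ⇒ U = (1/3, 1/3)
2. S is where the line through U parallel to VC meets line EC ⇒ S = (1/3, 0)
S = E + t·(C−E) with t = 2/3, so ES:SC = t:(1−t) = 2/3:1/3

ES:SC = 2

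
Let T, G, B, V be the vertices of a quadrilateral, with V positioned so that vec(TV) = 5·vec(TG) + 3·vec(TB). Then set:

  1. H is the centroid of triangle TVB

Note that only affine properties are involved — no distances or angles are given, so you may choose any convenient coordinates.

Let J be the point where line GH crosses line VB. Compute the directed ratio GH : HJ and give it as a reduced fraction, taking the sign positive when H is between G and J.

Work in coordinates with T = (0, 0), G = (1, 0), B = (0, 1), V = (5, 3).
1. H is the centroid of triangle TVB ⇒ H = (5/3, 4/3)
line GH meets VB at J = (15/8, 7/4)
H = G + t·(J−G) with t = 16/21, so GH:HJ = 16/21:5/21

GH:HJ = 16/5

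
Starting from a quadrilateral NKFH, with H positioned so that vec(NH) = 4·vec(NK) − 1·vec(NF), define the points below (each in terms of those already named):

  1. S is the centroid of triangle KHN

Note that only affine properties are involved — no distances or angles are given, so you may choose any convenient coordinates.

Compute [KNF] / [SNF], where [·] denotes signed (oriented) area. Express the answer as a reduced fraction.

Assign N = (0, 0), K = (1, 0), F = (0, 1), H = (4, -1) — the answer is frame-independent, so this choice is without loss of generality.
1. S is the centroid of triangle KHN ⇒ S = (5/3, -1/3)
2·[KNF] = -1, 2·[SNF] = -5/3
[KNF]:[SNF] = -1:-5/3 = 3/5

[KNF]:[SNF] = 3/5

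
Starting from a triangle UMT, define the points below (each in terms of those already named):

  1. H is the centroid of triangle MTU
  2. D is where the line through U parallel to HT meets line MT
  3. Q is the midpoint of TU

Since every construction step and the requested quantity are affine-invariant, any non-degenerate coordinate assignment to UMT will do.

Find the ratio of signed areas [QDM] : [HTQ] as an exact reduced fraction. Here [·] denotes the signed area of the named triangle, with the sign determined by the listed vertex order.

[QDM]:[HTQ] = -6

Choose coordinates U = (0, 0), M = (1, 0), T = (0, 1).
1. H is the centroid of triangle MTU ⇒ H = (1/3, 1/3)
2. D is where the line through U parallel to HT meets line MT ⇒ D = (-1, 2)
3. Q is the midpoint of TU ⇒ Q = (0, 1/2)
2·[QDM] = -1, 2·[HTQ] = 1/6
[QDM]:[HTQ] = -1:1/6 = -6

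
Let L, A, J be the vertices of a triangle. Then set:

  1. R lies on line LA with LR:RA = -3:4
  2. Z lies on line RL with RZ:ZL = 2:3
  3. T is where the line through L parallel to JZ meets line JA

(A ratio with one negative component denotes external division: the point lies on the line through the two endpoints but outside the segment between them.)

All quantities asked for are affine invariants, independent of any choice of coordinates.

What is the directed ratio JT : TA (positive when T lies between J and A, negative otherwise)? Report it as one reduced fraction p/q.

JT:TA = 9/5

Assign L = (0, 0), A = (1, 0), J = (0, 1) — the answer is frame-independent, so this choice is without loss of generality.
1. R lies on line LA with LR:RA = -3:4 ⇒ R = (-3, 0)
2. Z lies on line RL with RZ:ZL = 2:3 ⇒ Z = (-9/5, 0)
3. T is where the line through L parallel to JZ meets line JA ⇒ T = (9/14, 5/14)
T = J + t·(A−J) with t = 9/14, so JT:TA = t:(1−t) = 9/14:5/14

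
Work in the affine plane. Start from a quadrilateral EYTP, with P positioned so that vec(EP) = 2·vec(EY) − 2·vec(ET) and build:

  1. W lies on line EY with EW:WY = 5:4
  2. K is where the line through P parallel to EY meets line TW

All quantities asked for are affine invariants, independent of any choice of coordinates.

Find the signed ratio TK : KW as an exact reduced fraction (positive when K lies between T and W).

TK:KW = -3/2

Choose coordinates E = (0, 0), Y = (1, 0), T = (0, 1), P = (2, -2).
1. W lies on line EY with EW:WY = 5:4 ⇒ W = (5/9, 0)
2. K is where the line through P parallel to EY meets line TW ⇒ K = (5/3, -2)
K = T + t·(W−T) with t = 3, so TK:KW = t:(1−t) = 3:-2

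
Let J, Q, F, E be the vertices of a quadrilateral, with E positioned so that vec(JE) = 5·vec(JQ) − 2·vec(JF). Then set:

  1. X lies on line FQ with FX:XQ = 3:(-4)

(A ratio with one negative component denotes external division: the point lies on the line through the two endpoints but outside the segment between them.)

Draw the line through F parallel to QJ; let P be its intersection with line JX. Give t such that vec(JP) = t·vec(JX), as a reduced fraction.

t = 1/4

Work in coordinates with J = (0, 0), Q = (1, 0), F = (0, 1), E = (5, -2).
1. X lies on line FQ with FX:XQ = 3:(-4) ⇒ X = (-3, 4)
through F parallel to QJ: direction (-1, 0); meets JX at P = (-3/4, 1)
P = J + t·(X−J) with t = 1/4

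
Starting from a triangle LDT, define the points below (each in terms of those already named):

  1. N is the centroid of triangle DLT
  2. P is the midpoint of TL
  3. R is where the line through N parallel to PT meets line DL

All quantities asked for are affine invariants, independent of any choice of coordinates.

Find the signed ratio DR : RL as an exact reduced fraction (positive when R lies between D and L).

DR:RL = 2

Set L = (0, 0), D = (1, 0), T = (0, 1); any affine frame gives the same invariant.
1. N is the centroid of triangle DLT ⇒ N = (1/3, 1/3)
2. P is the midpoint of TL ⇒ P = (0, 1/2)
3. R is where the line through N parallel to PT meets line DL ⇒ R = (1/3, 0)
R = D + t·(L−D) with t = 2/3, so DR:RL = t:(1−t) = 2/3:1/3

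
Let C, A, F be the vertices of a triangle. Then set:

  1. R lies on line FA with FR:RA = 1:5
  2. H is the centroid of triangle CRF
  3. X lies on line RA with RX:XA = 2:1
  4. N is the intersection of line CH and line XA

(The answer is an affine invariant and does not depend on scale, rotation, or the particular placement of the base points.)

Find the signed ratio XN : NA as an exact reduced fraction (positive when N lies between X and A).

Choose coordinates C = (0, 0), A = (1, 0), F = (0, 1).
1. R lies on line FA with FR:RA = 1:5 ⇒ R = (1/6, 5/6)
2. H is the centroid of triangle CRF ⇒ H = (1/18, 11/18)
3. X lies on line RA with RX:XA = 2:1 ⇒ X = (13/18, 5/18)
4. N is the intersection of line CH and line XA ⇒ N = (1/12, 11/12)
N = X + t·(A−X) with t = -23/10, so XN:NA = t:(1−t) = -23/10:33/10

XN:NA = -23/33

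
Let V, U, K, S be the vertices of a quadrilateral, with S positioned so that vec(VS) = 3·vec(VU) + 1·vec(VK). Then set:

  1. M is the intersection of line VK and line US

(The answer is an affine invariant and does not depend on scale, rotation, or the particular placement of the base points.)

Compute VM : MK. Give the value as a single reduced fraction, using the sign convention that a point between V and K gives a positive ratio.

Set V = (0, 0), U = (1, 0), K = (0, 1), S = (3, 1); any affine frame gives the same invariant.
1. M is the intersection of line VK and line US ⇒ M = (0, -1/2)
M = V + t·(K−V) with t = -1/2, so VM:MK = t:(1−t) = -1/2:3/2

VM:MK = -1/3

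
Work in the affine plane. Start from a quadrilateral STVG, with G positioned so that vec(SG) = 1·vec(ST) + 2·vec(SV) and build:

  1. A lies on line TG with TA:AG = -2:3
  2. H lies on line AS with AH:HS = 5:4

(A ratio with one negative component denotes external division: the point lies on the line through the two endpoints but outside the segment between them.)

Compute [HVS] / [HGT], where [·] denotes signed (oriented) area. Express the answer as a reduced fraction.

Work in coordinates with S = (0, 0), T = (1, 0), V = (0, 1), G = (1, 2).
1. A lies on line TG with TA:AG = -2:3 ⇒ A = (1, -4)
2. H lies on line AS with AH:HS = 5:4 ⇒ H = (4/9, -16/9)
2·[HVS] = 4/9, 2·[HGT] = -10/9
[HVS]:[HGT] = 4/9:-10/9 = -2/5

[HVS]:[HGT] = -2/5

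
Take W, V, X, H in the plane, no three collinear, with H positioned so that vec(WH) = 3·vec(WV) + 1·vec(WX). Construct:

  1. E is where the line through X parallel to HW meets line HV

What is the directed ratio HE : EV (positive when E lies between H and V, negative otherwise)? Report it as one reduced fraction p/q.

Assign W = (0, 0), V = (1, 0), X = (0, 1), H = (3, 1) — the answer is frame-independent, so this choice is without loss of generality.
1. E is where the line through X parallel to HW meets line HV ⇒ E = (9, 4)
E = H + t·(V−H) with t = -3, so HE:EV = t:(1−t) = -3:4

HE:EV = -3/4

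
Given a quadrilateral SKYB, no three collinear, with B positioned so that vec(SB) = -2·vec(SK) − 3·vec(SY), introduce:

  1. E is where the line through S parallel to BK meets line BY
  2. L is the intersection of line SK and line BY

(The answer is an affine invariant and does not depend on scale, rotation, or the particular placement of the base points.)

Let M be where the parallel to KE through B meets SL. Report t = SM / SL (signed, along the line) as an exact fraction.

t = -8

Choose coordinates S = (0, 0), K = (1, 0), Y = (0, 1), B = (-2, -3).
1. E is where the line through S parallel to BK meets line BY ⇒ E = (-1, -1)
2. L is the intersection of line SK and line BY ⇒ L = (-1/2, 0)
through B parallel to KE: direction (-2, -1); meets SL at M = (4, 0)
M = S + t·(L−S) with t = -8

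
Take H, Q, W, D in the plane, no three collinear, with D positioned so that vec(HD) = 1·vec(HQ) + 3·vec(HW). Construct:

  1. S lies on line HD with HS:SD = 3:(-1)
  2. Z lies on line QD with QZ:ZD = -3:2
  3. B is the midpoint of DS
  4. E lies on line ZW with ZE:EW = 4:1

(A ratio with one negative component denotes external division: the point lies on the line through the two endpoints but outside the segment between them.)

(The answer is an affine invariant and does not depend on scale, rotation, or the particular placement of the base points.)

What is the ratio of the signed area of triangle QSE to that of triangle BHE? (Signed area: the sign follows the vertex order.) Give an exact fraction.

[QSE]:[BHE] = -49/25

Choose coordinates H = (0, 0), Q = (1, 0), W = (0, 1), D = (1, 3).
1. S lies on line HD with HS:SD = 3:(-1) ⇒ S = (3/2, 9/2)
2. Z lies on line QD with QZ:ZD = -3:2 ⇒ Z = (1, 9)
3. B is the midpoint of DS ⇒ B = (5/4, 15/4)
4. E lies on line ZW with ZE:EW = 4:1 ⇒ E = (1/5, 13/5)
2·[QSE] = 49/10, 2·[BHE] = -5/2
[QSE]:[BHE] = 49/10:-5/2 = -49/25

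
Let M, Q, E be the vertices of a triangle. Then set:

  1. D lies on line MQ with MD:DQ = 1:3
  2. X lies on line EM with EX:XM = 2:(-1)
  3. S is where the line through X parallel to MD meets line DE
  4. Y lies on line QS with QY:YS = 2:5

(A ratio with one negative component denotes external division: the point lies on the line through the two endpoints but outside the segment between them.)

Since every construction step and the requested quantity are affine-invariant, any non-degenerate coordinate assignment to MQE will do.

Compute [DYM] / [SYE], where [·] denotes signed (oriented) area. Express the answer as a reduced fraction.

[DYM]:[SYE] = -1/15

Set M = (0, 0), Q = (1, 0), E = (0, 1); any affine frame gives the same invariant.
1. D lies on line MQ with MD:DQ = 1:3 ⇒ D = (1/4, 0)
2. X lies on line EM with EX:XM = 2:(-1) ⇒ X = (0, -1)
3. S is where the line through X parallel to MD meets line DE ⇒ S = (1/2, -1)
4. Y lies on line QS with QY:YS = 2:5 ⇒ Y = (6/7, -2/7)
2·[DYM] = -1/14, 2·[SYE] = 15/14
[DYM]:[SYE] = -1/14:15/14 = -1/15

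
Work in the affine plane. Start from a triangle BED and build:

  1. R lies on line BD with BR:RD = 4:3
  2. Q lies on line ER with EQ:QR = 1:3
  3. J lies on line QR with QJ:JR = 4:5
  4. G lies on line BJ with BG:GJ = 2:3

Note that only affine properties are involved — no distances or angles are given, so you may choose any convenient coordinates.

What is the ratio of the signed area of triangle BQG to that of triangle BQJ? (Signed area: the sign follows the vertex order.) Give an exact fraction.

Assign B = (0, 0), E = (1, 0), D = (0, 1) — the answer is frame-independent, so this choice is without loss of generality.
1. R lies on line BD with BR:RD = 4:3 ⇒ R = (0, 4/7)
2. Q lies on line ER with EQ:QR = 1:3 ⇒ Q = (3/4, 1/7)
3. J lies on line QR with QJ:JR = 4:5 ⇒ J = (5/12, 1/3)
4. G lies on line BJ with BG:GJ = 2:3 ⇒ G = (1/6, 2/15)
2·[BQG] = 8/105, 2·[BQJ] = 4/21
[BQG]:[BQJ] = 8/105:4/21 = 2/5

[BQG]:[BQJ] = 2/5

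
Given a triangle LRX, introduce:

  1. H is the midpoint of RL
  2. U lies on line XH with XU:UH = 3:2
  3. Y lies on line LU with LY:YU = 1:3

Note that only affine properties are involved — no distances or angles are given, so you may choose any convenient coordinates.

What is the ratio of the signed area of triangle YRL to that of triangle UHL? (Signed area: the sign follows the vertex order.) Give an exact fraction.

[YRL]:[UHL] = 1/2

Choose coordinates L = (0, 0), R = (1, 0), X = (0, 1).
1. H is the midpoint of RL ⇒ H = (1/2, 0)
2. U lies on line XH with XU:UH = 3:2 ⇒ U = (3/10, 2/5)
3. Y lies on line LU with LY:YU = 1:3 ⇒ Y = (3/40, 1/10)
2·[YRL] = -1/10, 2·[UHL] = -1/5
[YRL]:[UHL] = -1/10:-1/5 = 1/2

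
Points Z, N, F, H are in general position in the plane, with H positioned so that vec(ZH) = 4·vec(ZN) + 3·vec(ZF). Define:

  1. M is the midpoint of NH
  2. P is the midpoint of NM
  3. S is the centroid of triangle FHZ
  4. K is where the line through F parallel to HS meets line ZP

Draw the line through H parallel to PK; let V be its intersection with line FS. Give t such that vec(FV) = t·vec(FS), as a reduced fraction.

t = -6/5

Choose coordinates Z = (0, 0), N = (1, 0), F = (0, 1), H = (4, 3).
1. M is the midpoint of NH ⇒ M = (5/2, 3/2)
2. P is the midpoint of NM ⇒ P = (7/4, 3/4)
3. S is the centroid of triangle FHZ ⇒ S = (4/3, 4/3)
4. K is where the line through F parallel to HS meets line ZP ⇒ K = (-56/11, -24/11)
through H parallel to PK: direction (-301/44, -129/44); meets FS at V = (-8/5, 3/5)
V = F + t·(S−F) with t = -6/5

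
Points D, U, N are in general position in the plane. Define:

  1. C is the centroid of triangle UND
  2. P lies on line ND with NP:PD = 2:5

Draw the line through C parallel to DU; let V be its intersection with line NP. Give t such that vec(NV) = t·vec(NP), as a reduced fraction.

t = 7/3

Work in coordinates with D = (0, 0), U = (1, 0), N = (0, 1).
1. C is the centroid of triangle UND ⇒ C = (1/3, 1/3)
2. P lies on line ND with NP:PD = 2:5 ⇒ P = (0, 5/7)
through C parallel to DU: direction (1, 0); meets NP at V = (0, 1/3)
V = N + t·(P−N) with t = 7/3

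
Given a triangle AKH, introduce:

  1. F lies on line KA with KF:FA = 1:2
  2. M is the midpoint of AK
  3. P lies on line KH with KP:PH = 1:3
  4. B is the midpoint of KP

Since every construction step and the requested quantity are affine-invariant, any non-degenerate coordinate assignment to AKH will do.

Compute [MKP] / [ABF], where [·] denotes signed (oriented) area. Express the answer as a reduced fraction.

[MKP]:[ABF] = -3/2

Choose coordinates A = (0, 0), K = (1, 0), H = (0, 1).
1. F lies on line KA with KF:FA = 1:2 ⇒ F = (2/3, 0)
2. M is the midpoint of AK ⇒ M = (1/2, 0)
3. P lies on line KH with KP:PH = 1:3 ⇒ P = (3/4, 1/4)
4. B is the midpoint of KP ⇒ B = (7/8, 1/8)
2·[MKP] = 1/8, 2·[ABF] = -1/12
[MKP]:[ABF] = 1/8:-1/12 = -3/2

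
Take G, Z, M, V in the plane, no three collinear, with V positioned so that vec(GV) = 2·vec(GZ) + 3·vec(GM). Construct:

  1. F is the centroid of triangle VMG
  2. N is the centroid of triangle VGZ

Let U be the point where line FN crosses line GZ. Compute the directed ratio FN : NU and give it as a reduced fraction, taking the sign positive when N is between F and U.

Assign G = (0, 0), Z = (1, 0), M = (0, 1), V = (2, 3) — the answer is frame-independent, so this choice is without loss of generality.
1. F is the centroid of triangle VMG ⇒ F = (2/3, 4/3)
2. N is the centroid of triangle VGZ ⇒ N = (1, 1)
line FN meets GZ at U = (2, 0)
N = F + t·(U−F) with t = 1/4, so FN:NU = 1/4:3/4

FN:NU = 1/3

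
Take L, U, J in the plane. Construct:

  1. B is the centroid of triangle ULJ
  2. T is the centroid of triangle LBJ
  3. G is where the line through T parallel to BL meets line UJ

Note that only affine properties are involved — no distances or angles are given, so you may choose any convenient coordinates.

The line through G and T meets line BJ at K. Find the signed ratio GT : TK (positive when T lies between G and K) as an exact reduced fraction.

Choose coordinates L = (0, 0), U = (1, 0), J = (0, 1).
1. B is the centroid of triangle ULJ ⇒ B = (1/3, 1/3)
2. T is the centroid of triangle LBJ ⇒ T = (1/9, 4/9)
3. G is where the line through T parallel to BL meets line UJ ⇒ G = (1/3, 2/3)
line GT meets BJ at K = (2/9, 5/9)
T = G + t·(K−G) with t = 2, so GT:TK = 2:-1

GT:TK = -2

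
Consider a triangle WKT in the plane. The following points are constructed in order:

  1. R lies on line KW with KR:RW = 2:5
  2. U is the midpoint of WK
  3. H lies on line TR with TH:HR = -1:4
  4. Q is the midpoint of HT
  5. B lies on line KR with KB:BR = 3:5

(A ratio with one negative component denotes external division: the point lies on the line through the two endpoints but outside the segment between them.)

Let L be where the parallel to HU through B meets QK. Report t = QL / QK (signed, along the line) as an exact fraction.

Set W = (0, 0), K = (1, 0), T = (0, 1); any affine frame gives the same invariant.
1. R lies on line KW with KR:RW = 2:5 ⇒ R = (5/7, 0)
2. U is the midpoint of WK ⇒ U = (1/2, 0)
3. H lies on line TR with TH:HR = -1:4 ⇒ H = (-5/21, 4/3)
4. Q is the midpoint of HT ⇒ Q = (-5/42, 7/6)
5. B lies on line KR with KB:BR = 3:5 ⇒ B = (25/28, 0)
through B parallel to HU: direction (31/42, -4/3); meets QK at L = (277/371, 14/53)
L = Q + t·(K−Q) with t = 41/53

t = 41/53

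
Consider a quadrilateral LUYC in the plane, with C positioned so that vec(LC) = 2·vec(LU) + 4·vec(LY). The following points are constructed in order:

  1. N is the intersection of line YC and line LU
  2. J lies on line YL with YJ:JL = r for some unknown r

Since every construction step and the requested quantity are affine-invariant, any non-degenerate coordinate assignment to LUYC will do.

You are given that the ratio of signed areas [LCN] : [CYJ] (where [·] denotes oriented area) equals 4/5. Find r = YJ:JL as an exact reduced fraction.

r = -5/2

Work in coordinates with L = (0, 0), U = (1, 0), Y = (0, 1), C = (2, 4).
1. N is the intersection of line YC and line LU ⇒ N = (-2/3, 0)
2. With YJ:JL = r, write λ = r/(r+1) so J = Y + λ·(L−Y); J is affine-linear in λ
Every point depending on J is an affine combination of J and λ-independent points, so each such coordinate is linear in λ; the λ² term in each signed area is a multiple of (L−Y)×(L−Y) = 0, so 2·[LCN] and 2·[CYJ] are each linear in λ. Evaluating at λ=0 and λ=1:
  2·[LCN] = 8/3,   2·[CYJ] = 2·λ
So [LCN]:[CYJ] = (8/3) / (2·λ). Setting this equal to 4/5:
  8/3 = 4/5·(2·λ)  ⇒  λ = 5/3
Then r = λ/(1−λ) = (5/3)/(-2/3) = -5/2. Check: with r = -5/2, J = (0, -2/3) and [LCN]:[CYJ] = 4/5 as required.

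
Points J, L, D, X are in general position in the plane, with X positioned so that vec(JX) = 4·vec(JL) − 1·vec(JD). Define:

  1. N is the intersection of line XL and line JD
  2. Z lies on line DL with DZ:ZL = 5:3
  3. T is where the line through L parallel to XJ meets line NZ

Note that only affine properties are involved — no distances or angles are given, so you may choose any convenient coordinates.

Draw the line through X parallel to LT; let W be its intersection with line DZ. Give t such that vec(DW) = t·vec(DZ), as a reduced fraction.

t = 32/15

Assign J = (0, 0), L = (1, 0), D = (0, 1), X = (4, -1) — the answer is frame-independent, so this choice is without loss of generality.
1. N is the intersection of line XL and line JD ⇒ N = (0, 1/3)
2. Z lies on line DL with DZ:ZL = 5:3 ⇒ Z = (5/8, 3/8)
3. T is where the line through L parallel to XJ meets line NZ ⇒ T = (-5/19, 6/19)
through X parallel to LT: direction (-24/19, 6/19); meets DZ at W = (4/3, -1/3)
W = D + t·(Z−D) with t = 32/15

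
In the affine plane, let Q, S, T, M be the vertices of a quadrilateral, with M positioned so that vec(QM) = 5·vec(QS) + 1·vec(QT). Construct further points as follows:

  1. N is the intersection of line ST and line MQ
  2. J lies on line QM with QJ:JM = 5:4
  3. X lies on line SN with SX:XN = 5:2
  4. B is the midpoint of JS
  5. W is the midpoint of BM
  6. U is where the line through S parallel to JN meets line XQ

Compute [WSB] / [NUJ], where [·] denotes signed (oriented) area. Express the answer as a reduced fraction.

Assign Q = (0, 0), S = (1, 0), T = (0, 1), M = (5, 1) — the answer is frame-independent, so this choice is without loss of generality.
1. N is the intersection of line ST and line MQ ⇒ N = (5/6, 1/6)
2. J lies on line QM with QJ:JM = 5:4 ⇒ J = (25/9, 5/9)
3. X lies on line SN with SX:XN = 5:2 ⇒ X = (37/42, 5/42)
4. B is the midpoint of JS ⇒ B = (17/9, 5/18)
5. W is the midpoint of BM ⇒ W = (31/9, 23/36)
6. U is where the line through S parallel to JN meets line XQ ⇒ U = (37/12, 5/12)
2·[WSB] = -1/9, 2·[NUJ] = 7/18
[WSB]:[NUJ] = -1/9:7/18 = -2/7

[WSB]:[NUJ] = -2/7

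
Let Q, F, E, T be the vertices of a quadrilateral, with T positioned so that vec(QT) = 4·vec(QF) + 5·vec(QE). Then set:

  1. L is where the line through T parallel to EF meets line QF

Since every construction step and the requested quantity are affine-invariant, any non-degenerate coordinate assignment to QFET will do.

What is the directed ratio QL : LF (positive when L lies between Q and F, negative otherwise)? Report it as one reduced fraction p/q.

Work in coordinates with Q = (0, 0), F = (1, 0), E = (0, 1), T = (4, 5).
1. L is where the line through T parallel to EF meets line QF ⇒ L = (9, 0)
L = Q + t·(F−Q) with t = 9, so QL:LF = t:(1−t) = 9:-8

QL:LF = -9/8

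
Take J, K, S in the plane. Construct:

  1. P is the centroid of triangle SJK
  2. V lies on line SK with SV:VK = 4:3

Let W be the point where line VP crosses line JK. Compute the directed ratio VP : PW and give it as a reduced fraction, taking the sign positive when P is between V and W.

VP:PW = 2/7

Work in coordinates with J = (0, 0), K = (1, 0), S = (0, 1).
1. P is the centroid of triangle SJK ⇒ P = (1/3, 1/3)
2. V lies on line SK with SV:VK = 4:3 ⇒ V = (4/7, 3/7)
line VP meets JK at W = (-1/2, 0)
P = V + t·(W−V) with t = 2/9, so VP:PW = 2/9:7/9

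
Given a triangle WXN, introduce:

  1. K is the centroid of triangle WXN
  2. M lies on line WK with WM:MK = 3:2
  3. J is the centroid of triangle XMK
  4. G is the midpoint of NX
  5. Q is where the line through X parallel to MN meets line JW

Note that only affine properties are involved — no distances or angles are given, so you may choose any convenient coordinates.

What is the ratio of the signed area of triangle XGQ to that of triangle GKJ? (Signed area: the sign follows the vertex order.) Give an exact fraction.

[XGQ]:[GKJ] = -54/25

Assign W = (0, 0), X = (1, 0), N = (0, 1) — the answer is frame-independent, so this choice is without loss of generality.
1. K is the centroid of triangle WXN ⇒ K = (1/3, 1/3)
2. M lies on line WK with WM:MK = 3:2 ⇒ M = (1/5, 1/5)
3. J is the centroid of triangle XMK ⇒ J = (23/45, 8/45)
4. G is the midpoint of NX ⇒ G = (1/2, 1/2)
5. Q is where the line through X parallel to MN meets line JW ⇒ Q = (23/25, 8/25)
2·[XGQ] = -3/25, 2·[GKJ] = 1/18
[XGQ]:[GKJ] = -3/25:1/18 = -54/25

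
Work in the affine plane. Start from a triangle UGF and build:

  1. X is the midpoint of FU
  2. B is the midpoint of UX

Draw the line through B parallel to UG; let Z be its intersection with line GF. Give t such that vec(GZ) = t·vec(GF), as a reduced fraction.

t = 1/4

Work in coordinates with U = (0, 0), G = (1, 0), F = (0, 1).
1. X is the midpoint of FU ⇒ X = (0, 1/2)
2. B is the midpoint of UX ⇒ B = (0, 1/4)
through B parallel to UG: direction (1, 0); meets GF at Z = (3/4, 1/4)
Z = G + t·(F−G) with t = 1/4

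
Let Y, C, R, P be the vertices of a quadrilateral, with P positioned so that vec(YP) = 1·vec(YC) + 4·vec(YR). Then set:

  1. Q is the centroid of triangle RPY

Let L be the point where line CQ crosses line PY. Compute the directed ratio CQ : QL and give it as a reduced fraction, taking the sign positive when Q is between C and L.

Set Y = (0, 0), C = (1, 0), R = (0, 1), P = (1, 4); any affine frame gives the same invariant.
1. Q is the centroid of triangle RPY ⇒ Q = (1/3, 5/3)
line CQ meets PY at L = (5/13, 20/13)
Q = C + t·(L−C) with t = 13/12, so CQ:QL = 13/12:-1/12

CQ:QL = -13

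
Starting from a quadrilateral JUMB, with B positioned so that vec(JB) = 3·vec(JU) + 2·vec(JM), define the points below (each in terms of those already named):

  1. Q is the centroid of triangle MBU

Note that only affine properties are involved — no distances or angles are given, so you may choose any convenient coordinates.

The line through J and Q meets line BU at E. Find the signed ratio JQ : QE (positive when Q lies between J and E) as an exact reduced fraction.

Set J = (0, 0), U = (1, 0), M = (0, 1), B = (3, 2); any affine frame gives the same invariant.
1. Q is the centroid of triangle MBU ⇒ Q = (4/3, 1)
line JQ meets BU at E = (4, 3)
Q = J + t·(E−J) with t = 1/3, so JQ:QE = 1/3:2/3

JQ:QE = 1/2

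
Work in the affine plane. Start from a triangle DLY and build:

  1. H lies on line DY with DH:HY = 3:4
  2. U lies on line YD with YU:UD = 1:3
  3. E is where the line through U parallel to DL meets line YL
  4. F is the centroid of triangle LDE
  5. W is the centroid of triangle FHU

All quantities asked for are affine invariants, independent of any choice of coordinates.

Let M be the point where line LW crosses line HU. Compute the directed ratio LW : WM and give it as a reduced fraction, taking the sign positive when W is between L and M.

Set D = (0, 0), L = (1, 0), Y = (0, 1); any affine frame gives the same invariant.
1. H lies on line DY with DH:HY = 3:4 ⇒ H = (0, 3/7)
2. U lies on line YD with YU:UD = 1:3 ⇒ U = (0, 3/4)
3. E is where the line through U parallel to DL meets line YL ⇒ E = (1/4, 3/4)
4. F is the centroid of triangle LDE ⇒ F = (5/12, 1/4)
5. W is the centroid of triangle FHU ⇒ W = (5/36, 10/21)
line LW meets HU at M = (0, 120/217)
W = L + t·(M−L) with t = 31/36, so LW:WM = 31/36:5/36

LW:WM = 31/5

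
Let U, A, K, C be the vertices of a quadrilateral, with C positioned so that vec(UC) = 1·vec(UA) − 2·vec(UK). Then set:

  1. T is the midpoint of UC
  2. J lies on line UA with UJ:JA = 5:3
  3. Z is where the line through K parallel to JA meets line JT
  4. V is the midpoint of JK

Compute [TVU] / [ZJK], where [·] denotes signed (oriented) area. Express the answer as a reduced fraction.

Set U = (0, 0), A = (1, 0), K = (0, 1), C = (1, -2); any affine frame gives the same invariant.
1. T is the midpoint of UC ⇒ T = (1/2, -1)
2. J lies on line UA with UJ:JA = 5:3 ⇒ J = (5/8, 0)
3. Z is where the line through K parallel to JA meets line JT ⇒ Z = (3/4, 1)
4. V is the midpoint of JK ⇒ V = (5/16, 1/2)
2·[TVU] = 9/16, 2·[ZJK] = -3/4
[TVU]:[ZJK] = 9/16:-3/4 = -3/4

[TVU]:[ZJK] = -3/4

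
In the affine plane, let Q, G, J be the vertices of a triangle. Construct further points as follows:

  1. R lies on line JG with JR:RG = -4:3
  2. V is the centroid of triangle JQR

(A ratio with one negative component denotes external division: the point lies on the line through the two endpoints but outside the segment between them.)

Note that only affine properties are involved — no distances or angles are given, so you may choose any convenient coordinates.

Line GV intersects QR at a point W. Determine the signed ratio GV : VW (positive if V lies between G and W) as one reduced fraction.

Assign Q = (0, 0), G = (1, 0), J = (0, 1) — the answer is frame-independent, so this choice is without loss of generality.
1. R lies on line JG with JR:RG = -4:3 ⇒ R = (4, -3)
2. V is the centroid of triangle JQR ⇒ V = (4/3, -2/3)
line GV meets QR at W = (8/5, -6/5)
V = G + t·(W−G) with t = 5/9, so GV:VW = 5/9:4/9

GV:VW = 5/4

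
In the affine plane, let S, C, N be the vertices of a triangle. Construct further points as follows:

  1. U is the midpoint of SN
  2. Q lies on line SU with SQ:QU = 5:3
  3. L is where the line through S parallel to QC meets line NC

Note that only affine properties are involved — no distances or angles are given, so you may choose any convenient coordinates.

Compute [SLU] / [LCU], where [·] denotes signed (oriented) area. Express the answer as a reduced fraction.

Assign S = (0, 0), C = (1, 0), N = (0, 1) — the answer is frame-independent, so this choice is without loss of generality.
1. U is the midpoint of SN ⇒ U = (0, 1/2)
2. Q lies on line SU with SQ:QU = 5:3 ⇒ Q = (0, 5/16)
3. L is where the line through S parallel to QC meets line NC ⇒ L = (16/11, -5/11)
2·[SLU] = 8/11, 2·[LCU] = 5/22
[SLU]:[LCU] = 8/11:5/22 = 16/5

[SLU]:[LCU] = 16/5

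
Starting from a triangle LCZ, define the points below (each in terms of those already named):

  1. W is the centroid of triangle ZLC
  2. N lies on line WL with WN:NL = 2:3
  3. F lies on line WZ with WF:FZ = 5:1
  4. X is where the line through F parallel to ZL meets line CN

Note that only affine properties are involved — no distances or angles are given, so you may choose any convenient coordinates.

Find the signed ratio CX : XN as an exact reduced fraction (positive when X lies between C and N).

CX:XN = -85/13

Assign L = (0, 0), C = (1, 0), Z = (0, 1) — the answer is frame-independent, so this choice is without loss of generality.
1. W is the centroid of triangle ZLC ⇒ W = (1/3, 1/3)
2. N lies on line WL with WN:NL = 2:3 ⇒ N = (1/5, 1/5)
3. F lies on line WZ with WF:FZ = 5:1 ⇒ F = (1/18, 8/9)
4. X is where the line through F parallel to ZL meets line CN ⇒ X = (1/18, 17/72)
X = C + t·(N−C) with t = 85/72, so CX:XN = t:(1−t) = 85/72:-13/72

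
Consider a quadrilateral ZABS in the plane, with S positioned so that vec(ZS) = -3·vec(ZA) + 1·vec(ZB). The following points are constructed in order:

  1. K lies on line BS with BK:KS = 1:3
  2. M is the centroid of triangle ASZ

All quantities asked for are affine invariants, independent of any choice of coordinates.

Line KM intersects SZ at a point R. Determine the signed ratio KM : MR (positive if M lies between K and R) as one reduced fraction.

Assign Z = (0, 0), A = (1, 0), B = (0, 1), S = (-3, 1) — the answer is frame-independent, so this choice is without loss of generality.
1. K lies on line BS with BK:KS = 1:3 ⇒ K = (-3/4, 1)
2. M is the centroid of triangle ASZ ⇒ M = (-2/3, 1/3)
line KM meets SZ at R = (-15/23, 5/23)
M = K + t·(R−K) with t = 23/27, so KM:MR = 23/27:4/27

KM:MR = 23/4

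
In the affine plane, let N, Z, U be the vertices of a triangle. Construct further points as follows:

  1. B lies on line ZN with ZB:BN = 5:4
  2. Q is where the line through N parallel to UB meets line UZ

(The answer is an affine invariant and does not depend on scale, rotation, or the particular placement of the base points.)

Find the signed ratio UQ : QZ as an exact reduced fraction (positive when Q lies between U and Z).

UQ:QZ = -4/9

Assign N = (0, 0), Z = (1, 0), U = (0, 1) — the answer is frame-independent, so this choice is without loss of generality.
1. B lies on line ZN with ZB:BN = 5:4 ⇒ B = (4/9, 0)
2. Q is where the line through N parallel to UB meets line UZ ⇒ Q = (-4/5, 9/5)
Q = U + t·(Z−U) with t = -4/5, so UQ:QZ = t:(1−t) = -4/5:9/5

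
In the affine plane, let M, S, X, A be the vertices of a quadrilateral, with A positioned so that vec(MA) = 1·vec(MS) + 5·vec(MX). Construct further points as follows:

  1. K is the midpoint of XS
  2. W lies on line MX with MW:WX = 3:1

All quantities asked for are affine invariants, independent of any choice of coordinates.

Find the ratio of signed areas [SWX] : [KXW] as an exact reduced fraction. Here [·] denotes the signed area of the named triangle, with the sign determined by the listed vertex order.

[SWX]:[KXW] = -2

Work in coordinates with M = (0, 0), S = (1, 0), X = (0, 1), A = (1, 5).
1. K is the midpoint of XS ⇒ K = (1/2, 1/2)
2. W lies on line MX with MW:WX = 3:1 ⇒ W = (0, 3/4)
2·[SWX] = -1/4, 2·[KXW] = 1/8
[SWX]:[KXW] = -1/4:1/8 = -2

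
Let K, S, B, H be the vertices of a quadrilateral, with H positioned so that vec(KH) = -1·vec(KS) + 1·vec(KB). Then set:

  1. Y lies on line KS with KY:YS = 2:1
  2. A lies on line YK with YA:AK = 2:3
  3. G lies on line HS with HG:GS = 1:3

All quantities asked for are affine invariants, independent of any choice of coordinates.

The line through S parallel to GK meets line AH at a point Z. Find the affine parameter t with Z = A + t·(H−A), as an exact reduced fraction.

Choose coordinates K = (0, 0), S = (1, 0), B = (0, 1), H = (-1, 1).
1. Y lies on line KS with KY:YS = 2:1 ⇒ Y = (2/3, 0)
2. A lies on line YK with YA:AK = 2:3 ⇒ A = (2/5, 0)
3. G lies on line HS with HG:GS = 1:3 ⇒ G = (-1/2, 3/4)
through S parallel to GK: direction (1/2, -3/4); meets AH at Z = (17/11, -9/11)
Z = A + t·(H−A) with t = -9/11

t = -9/11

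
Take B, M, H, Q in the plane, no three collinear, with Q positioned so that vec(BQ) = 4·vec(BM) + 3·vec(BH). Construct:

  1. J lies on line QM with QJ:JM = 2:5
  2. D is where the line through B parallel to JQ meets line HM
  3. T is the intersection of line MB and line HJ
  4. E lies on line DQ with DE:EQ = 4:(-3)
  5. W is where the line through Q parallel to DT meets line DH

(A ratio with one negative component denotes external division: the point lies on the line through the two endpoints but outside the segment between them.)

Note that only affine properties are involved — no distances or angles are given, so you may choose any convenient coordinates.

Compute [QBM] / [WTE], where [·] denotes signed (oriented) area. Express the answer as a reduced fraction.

Choose coordinates B = (0, 0), M = (1, 0), H = (0, 1), Q = (4, 3).
1. J lies on line QM with QJ:JM = 2:5 ⇒ J = (22/7, 15/7)
2. D is where the line through B parallel to JQ meets line HM ⇒ D = (1/2, 1/2)
3. T is the intersection of line MB and line HJ ⇒ T = (-11/4, 0)
4. E lies on line DQ with DE:EQ = 4:(-3) ⇒ E = (29/2, 21/2)
5. W is where the line through Q parallel to DT meets line DH ⇒ W = (-6/5, 11/5)
2·[QBM] = 3, 2·[WTE] = 867/40
[QBM]:[WTE] = 3:867/40 = 40/289

[QBM]:[WTE] = 40/289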